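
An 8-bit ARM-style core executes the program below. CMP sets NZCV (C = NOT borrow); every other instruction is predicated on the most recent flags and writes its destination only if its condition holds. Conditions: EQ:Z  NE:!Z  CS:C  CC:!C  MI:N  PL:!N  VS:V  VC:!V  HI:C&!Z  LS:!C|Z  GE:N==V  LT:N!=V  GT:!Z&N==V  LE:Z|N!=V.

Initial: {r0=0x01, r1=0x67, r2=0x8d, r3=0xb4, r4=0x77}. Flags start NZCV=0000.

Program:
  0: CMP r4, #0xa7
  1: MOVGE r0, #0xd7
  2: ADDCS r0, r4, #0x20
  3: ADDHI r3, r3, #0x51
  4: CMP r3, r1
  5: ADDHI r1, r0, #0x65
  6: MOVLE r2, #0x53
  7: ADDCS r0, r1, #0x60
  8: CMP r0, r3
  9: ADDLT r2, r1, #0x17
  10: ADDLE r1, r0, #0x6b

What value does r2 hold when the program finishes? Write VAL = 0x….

VAL = 0x53

0: ✓ CMP  NZCV=1001
1: ✓ MOVGE  r0←0xd7
2: · ADDCS
3: · ADDHI
4: ✓ CMP  NZCV=0011
5: ✓ ADDHI  r1←0x3c
6: ✓ MOVLE  r2←0x53
7: ✓ ADDCS  r0←0x9c
8: ✓ CMP  NZCV=1000
9: ✓ ADDLT  r2←0x53
10: ✓ ADDLE  r1←0x07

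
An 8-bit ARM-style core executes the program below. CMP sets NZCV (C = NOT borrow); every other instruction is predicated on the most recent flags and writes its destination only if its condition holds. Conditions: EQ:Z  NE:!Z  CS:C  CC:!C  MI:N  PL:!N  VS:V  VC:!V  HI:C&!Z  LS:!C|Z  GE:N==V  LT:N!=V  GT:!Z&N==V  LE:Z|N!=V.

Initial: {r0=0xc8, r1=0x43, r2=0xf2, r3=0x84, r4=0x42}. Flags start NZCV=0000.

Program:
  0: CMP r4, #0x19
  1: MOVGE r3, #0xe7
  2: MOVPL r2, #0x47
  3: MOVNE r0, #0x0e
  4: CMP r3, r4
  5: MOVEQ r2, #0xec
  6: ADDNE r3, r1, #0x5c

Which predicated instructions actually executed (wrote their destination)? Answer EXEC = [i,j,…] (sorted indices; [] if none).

0: ✓ CMP  NZCV=0010
1: ✓ MOVGE  r3←0xe7
2: ✓ MOVPL  r2←0x47
3: ✓ MOVNE  r0←0x0e
4: ✓ CMP  NZCV=1010
5: · MOVEQ
6: ✓ ADDNE  r3←0x9f

EXEC = [1,2,3,6]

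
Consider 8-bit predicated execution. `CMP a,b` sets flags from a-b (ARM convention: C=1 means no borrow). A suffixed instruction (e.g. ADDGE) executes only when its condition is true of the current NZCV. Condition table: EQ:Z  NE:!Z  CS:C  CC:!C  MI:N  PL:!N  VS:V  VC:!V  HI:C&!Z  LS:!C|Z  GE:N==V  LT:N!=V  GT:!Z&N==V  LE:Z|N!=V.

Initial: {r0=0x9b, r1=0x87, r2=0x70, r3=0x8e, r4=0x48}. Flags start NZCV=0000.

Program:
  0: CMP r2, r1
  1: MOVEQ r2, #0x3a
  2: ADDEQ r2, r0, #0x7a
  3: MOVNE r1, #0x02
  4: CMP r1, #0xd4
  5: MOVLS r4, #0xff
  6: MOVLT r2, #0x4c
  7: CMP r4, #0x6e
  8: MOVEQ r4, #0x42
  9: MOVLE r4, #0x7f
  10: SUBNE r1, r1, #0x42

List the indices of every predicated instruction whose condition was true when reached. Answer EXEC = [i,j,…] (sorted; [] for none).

EXEC = [3,5,9,10]

0: ✓ CMP  NZCV=1001
1: · MOVEQ
2: · ADDEQ
3: ✓ MOVNE  r1←0x02
4: ✓ CMP  NZCV=0000
5: ✓ MOVLS  r4←0xff
6: · MOVLT
7: ✓ CMP  NZCV=1010
8: · MOVEQ
9: ✓ MOVLE  r4←0x7f
10: ✓ SUBNE  r1←0xc0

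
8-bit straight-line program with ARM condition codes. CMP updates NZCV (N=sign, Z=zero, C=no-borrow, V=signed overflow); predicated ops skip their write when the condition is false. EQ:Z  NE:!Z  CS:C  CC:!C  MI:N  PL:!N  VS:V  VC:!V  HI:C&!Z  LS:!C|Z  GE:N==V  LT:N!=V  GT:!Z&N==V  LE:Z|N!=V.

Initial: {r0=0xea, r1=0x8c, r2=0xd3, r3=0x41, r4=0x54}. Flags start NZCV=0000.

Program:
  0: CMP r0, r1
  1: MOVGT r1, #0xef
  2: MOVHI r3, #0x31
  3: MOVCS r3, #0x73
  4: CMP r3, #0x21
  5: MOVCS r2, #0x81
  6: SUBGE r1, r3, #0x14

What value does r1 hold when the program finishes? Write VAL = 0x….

VAL = 0x5f

0: ✓ CMP  NZCV=0010
1: ✓ MOVGT  r1←0xef
2: ✓ MOVHI  r3←0x31
3: ✓ MOVCS  r3←0x73
4: ✓ CMP  NZCV=0010
5: ✓ MOVCS  r2←0x81
6: ✓ SUBGE  r1←0x5f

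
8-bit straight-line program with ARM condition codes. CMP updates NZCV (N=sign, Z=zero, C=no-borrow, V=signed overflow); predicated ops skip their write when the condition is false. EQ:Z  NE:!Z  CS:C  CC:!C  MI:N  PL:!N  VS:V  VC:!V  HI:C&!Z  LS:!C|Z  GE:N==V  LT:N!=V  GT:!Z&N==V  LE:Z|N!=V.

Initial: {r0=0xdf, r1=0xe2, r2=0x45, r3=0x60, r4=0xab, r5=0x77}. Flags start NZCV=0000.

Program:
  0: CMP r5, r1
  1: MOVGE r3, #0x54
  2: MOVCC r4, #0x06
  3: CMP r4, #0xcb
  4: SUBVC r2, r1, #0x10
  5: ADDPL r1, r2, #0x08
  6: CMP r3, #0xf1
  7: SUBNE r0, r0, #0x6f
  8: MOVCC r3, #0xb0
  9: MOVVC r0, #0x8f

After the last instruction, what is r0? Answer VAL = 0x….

VAL = 0x8f

0: ✓ CMP  NZCV=1001
1: ✓ MOVGE  r3←0x54
2: ✓ MOVCC  r4←0x06
3: ✓ CMP  NZCV=0000
4: ✓ SUBVC  r2←0xd2
5: ✓ ADDPL  r1←0xda
6: ✓ CMP  NZCV=0000
7: ✓ SUBNE  r0←0x70
8: ✓ MOVCC  r3←0xb0
9: ✓ MOVVC  r0←0x8f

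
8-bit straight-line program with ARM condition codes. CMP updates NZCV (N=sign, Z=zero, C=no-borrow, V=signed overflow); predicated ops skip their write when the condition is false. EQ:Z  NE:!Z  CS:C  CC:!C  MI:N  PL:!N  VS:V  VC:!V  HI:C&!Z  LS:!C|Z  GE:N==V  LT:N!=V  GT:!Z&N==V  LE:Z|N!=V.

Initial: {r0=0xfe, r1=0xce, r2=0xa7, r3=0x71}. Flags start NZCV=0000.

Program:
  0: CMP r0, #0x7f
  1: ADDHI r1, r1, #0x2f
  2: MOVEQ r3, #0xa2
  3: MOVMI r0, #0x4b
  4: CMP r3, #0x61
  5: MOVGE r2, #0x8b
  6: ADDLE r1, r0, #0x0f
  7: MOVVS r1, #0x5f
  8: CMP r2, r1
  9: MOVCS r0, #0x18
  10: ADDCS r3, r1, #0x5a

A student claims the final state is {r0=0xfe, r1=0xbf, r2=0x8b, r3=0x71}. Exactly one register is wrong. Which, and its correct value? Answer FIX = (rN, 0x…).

FIX = (r1, 0xfd)

[0] flags=0011 → (cmp)
[1] flags=0011 HI?T → r1=0xfd
[2] flags=0011 EQ?F → skip
[3] flags=0011 MI?F → skip
[4] flags=0010 → (cmp)
[5] flags=0010 GE?T → r2=0x8b
[6] flags=0010 LE?F → skip
[7] flags=0010 VS?F → skip
[8] flags=1000 → (cmp)
[9] flags=1000 CS?F → skip
[10] flags=1000 CS?F → skip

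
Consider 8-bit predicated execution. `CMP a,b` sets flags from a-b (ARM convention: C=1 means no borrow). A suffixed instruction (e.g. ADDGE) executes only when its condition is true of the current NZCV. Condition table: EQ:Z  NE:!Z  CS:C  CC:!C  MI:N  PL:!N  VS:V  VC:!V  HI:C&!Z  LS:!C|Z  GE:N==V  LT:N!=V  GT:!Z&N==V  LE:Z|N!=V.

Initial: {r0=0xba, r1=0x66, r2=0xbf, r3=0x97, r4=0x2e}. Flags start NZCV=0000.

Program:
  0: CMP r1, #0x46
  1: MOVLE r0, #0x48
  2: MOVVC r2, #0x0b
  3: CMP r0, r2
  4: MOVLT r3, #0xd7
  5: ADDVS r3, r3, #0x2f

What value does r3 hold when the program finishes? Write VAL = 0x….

VAL = 0xd7

0: ✓ CMP  NZCV=0010
1: · MOVLE
2: ✓ MOVVC  r2←0x0b
3: ✓ CMP  NZCV=1010
4: ✓ MOVLT  r3←0xd7
5: · ADDVS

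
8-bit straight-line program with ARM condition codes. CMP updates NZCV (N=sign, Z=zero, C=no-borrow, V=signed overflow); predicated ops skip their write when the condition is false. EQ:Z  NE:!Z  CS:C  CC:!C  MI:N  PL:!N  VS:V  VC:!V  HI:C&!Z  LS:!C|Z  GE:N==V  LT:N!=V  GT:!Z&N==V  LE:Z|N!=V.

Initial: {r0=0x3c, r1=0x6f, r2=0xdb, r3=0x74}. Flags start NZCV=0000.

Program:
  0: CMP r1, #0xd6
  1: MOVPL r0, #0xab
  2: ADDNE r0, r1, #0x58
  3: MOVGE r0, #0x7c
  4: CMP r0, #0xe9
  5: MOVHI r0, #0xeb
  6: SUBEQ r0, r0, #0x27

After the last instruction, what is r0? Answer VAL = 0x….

0: ✓ CMP  NZCV=1001
1: · MOVPL
2: ✓ ADDNE  r0←0xc7
3: ✓ MOVGE  r0←0x7c
4: ✓ CMP  NZCV=1001
5: · MOVHI
6: · SUBEQ

VAL = 0x7c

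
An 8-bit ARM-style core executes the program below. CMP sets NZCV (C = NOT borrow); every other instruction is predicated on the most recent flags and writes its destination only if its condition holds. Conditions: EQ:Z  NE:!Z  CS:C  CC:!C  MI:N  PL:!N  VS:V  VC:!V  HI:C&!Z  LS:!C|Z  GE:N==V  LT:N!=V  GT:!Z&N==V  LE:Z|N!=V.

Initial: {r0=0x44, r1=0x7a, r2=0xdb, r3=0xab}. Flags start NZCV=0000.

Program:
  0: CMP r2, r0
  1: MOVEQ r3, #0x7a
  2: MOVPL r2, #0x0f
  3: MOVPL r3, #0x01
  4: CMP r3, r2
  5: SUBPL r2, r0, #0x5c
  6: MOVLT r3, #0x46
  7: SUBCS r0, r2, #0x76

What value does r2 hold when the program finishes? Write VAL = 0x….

0: ✓ CMP  NZCV=1010
1: · MOVEQ
2: · MOVPL
3: · MOVPL
4: ✓ CMP  NZCV=1000
5: · SUBPL
6: ✓ MOVLT  r3←0x46
7: · SUBCS

VAL = 0xdb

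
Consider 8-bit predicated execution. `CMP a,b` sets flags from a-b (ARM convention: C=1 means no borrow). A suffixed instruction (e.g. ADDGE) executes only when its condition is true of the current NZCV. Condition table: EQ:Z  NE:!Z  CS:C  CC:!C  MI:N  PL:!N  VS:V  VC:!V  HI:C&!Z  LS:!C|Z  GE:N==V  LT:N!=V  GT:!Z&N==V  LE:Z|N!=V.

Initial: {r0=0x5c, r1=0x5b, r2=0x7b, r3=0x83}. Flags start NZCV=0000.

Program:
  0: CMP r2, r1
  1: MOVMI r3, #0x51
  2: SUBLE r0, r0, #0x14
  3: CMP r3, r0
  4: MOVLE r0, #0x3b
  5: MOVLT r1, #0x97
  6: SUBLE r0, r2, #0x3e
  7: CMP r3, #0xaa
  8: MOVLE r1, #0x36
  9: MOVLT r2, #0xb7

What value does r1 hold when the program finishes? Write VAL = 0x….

VAL = 0x36

[0] flags=0010 → (cmp)
[1] flags=0010 MI?F → skip
[2] flags=0010 LE?F → skip
[3] flags=0011 → (cmp)
[4] flags=0011 LE?T → r0=0x3b
[5] flags=0011 LT?T → r1=0x97
[6] flags=0011 LE?T → r0=0x3d
[7] flags=1000 → (cmp)
[8] flags=1000 LE?T → r1=0x36
[9] flags=1000 LT?T → r2=0xb7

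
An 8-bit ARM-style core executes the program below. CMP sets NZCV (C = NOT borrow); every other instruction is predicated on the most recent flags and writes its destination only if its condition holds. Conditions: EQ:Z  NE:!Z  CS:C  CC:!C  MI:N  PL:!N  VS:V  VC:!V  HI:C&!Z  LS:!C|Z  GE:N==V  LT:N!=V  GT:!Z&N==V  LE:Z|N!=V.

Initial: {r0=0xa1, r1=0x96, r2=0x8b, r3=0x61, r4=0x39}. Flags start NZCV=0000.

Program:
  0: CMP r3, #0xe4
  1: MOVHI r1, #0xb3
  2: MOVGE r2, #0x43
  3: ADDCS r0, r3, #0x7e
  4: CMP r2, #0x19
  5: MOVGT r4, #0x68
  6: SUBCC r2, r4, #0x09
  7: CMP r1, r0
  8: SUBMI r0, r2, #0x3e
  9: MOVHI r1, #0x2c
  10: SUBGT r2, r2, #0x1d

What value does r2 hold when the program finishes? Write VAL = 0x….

VAL = 0x43

[0] flags=0000 → (cmp)
[1] flags=0000 HI?F → skip
[2] flags=0000 GE?T → r2=0x43
[3] flags=0000 CS?F → skip
[4] flags=0010 → (cmp)
[5] flags=0010 GT?T → r4=0x68
[6] flags=0010 CC?F → skip
[7] flags=1000 → (cmp)
[8] flags=1000 MI?T → r0=0x05
[9] flags=1000 HI?F → skip
[10] flags=1000 GT?F → skip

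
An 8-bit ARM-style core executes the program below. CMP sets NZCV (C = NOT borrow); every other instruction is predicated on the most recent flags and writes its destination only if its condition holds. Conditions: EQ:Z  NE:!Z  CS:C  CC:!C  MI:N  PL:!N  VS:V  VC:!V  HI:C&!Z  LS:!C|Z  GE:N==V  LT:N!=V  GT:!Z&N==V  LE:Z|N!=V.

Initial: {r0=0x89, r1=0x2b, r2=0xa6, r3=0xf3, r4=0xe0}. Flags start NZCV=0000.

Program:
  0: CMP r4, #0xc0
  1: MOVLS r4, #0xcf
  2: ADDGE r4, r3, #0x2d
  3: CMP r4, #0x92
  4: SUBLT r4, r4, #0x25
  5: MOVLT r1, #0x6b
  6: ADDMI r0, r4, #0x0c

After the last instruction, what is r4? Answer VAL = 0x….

VAL = 0x20

[0] flags=0010 → (cmp)
[1] flags=0010 LS?F → skip
[2] flags=0010 GE?T → r4=0x20
[3] flags=1001 → (cmp)
[4] flags=1001 LT?F → skip
[5] flags=1001 LT?F → skip
[6] flags=1001 MI?T → r0=0x2c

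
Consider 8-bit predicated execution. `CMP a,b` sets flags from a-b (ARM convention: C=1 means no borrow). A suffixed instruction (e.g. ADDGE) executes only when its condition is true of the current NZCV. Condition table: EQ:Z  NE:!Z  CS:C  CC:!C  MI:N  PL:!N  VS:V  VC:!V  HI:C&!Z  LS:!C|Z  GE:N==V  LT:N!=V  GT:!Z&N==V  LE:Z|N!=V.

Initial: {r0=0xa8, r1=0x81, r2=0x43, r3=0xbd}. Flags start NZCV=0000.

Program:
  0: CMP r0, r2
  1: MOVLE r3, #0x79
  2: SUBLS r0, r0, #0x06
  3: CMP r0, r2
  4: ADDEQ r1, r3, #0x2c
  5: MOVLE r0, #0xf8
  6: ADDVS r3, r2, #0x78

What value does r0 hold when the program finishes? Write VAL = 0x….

0: ✓ CMP  NZCV=0011
1: ✓ MOVLE  r3←0x79
2: · SUBLS
3: ✓ CMP  NZCV=0011
4: · ADDEQ
5: ✓ MOVLE  r0←0xf8
6: ✓ ADDVS  r3←0xbb

VAL = 0xf8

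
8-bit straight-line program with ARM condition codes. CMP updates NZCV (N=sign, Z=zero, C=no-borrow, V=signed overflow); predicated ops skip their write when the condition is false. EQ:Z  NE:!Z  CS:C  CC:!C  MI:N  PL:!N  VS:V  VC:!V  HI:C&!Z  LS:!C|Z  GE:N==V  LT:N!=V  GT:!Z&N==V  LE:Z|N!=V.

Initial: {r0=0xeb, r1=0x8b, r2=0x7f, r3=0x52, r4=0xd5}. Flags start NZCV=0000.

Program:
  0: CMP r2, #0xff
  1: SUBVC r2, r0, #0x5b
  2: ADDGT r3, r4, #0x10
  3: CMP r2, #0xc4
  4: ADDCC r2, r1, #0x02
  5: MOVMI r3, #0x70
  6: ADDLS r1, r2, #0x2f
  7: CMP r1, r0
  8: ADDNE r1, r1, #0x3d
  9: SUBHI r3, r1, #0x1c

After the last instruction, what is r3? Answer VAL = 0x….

[0] flags=1001 → (cmp)
[1] flags=1001 VC?F → skip
[2] flags=1001 GT?T → r3=0xe5
[3] flags=1001 → (cmp)
[4] flags=1001 CC?T → r2=0x8d
[5] flags=1001 MI?T → r3=0x70
[6] flags=1001 LS?T → r1=0xbc
[7] flags=1000 → (cmp)
[8] flags=1000 NE?T → r1=0xf9
[9] flags=1000 HI?F → skip

VAL = 0x70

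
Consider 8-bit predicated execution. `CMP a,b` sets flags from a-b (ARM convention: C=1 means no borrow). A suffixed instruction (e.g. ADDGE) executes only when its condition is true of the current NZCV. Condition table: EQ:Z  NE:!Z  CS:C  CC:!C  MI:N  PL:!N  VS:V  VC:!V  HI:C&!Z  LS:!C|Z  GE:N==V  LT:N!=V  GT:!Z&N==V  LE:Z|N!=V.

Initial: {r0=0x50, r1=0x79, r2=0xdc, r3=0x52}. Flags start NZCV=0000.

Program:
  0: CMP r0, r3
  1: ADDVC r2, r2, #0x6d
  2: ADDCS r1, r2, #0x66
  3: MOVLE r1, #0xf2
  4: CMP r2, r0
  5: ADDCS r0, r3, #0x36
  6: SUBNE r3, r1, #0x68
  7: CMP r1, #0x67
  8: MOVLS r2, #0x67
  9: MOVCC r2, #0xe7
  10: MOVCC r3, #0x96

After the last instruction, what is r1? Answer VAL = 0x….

0: ✓ CMP  NZCV=1000
1: ✓ ADDVC  r2←0x49
2: · ADDCS
3: ✓ MOVLE  r1←0xf2
4: ✓ CMP  NZCV=1000
5: · ADDCS
6: ✓ SUBNE  r3←0x8a
7: ✓ CMP  NZCV=1010
8: · MOVLS
9: · MOVCC
10: · MOVCC

VAL = 0xf2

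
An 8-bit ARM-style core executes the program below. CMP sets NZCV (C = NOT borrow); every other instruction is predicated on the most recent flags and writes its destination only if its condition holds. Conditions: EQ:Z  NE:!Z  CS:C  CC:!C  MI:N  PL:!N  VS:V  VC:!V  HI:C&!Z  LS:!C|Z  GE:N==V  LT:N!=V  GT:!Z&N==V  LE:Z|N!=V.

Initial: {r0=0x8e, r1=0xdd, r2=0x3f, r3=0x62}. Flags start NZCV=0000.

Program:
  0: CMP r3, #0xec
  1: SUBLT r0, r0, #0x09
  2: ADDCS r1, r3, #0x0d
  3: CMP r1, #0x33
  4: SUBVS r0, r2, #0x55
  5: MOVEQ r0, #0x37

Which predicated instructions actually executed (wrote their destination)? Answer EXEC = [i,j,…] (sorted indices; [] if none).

0: ✓ CMP  NZCV=0000
1: · SUBLT
2: · ADDCS
3: ✓ CMP  NZCV=1010
4: · SUBVS
5: · MOVEQ

EXEC = []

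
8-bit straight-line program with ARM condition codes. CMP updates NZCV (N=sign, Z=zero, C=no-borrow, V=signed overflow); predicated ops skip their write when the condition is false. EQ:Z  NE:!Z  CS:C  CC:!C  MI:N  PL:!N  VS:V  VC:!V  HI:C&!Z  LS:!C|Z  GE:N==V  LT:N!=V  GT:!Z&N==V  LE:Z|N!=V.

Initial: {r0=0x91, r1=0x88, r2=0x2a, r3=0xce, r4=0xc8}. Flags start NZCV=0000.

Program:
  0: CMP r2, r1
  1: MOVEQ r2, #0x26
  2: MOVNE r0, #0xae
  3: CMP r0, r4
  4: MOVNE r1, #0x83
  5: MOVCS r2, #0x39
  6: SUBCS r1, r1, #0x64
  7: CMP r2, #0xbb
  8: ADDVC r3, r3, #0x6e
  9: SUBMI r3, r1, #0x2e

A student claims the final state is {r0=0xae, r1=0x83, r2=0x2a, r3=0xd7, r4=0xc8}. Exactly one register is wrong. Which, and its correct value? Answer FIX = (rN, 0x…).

0: ✓ CMP  NZCV=1001
1: · MOVEQ
2: ✓ MOVNE  r0←0xae
3: ✓ CMP  NZCV=1000
4: ✓ MOVNE  r1←0x83
5: · MOVCS
6: · SUBCS
7: ✓ CMP  NZCV=0000
8: ✓ ADDVC  r3←0x3c
9: · SUBMI

FIX = (r3, 0x3c)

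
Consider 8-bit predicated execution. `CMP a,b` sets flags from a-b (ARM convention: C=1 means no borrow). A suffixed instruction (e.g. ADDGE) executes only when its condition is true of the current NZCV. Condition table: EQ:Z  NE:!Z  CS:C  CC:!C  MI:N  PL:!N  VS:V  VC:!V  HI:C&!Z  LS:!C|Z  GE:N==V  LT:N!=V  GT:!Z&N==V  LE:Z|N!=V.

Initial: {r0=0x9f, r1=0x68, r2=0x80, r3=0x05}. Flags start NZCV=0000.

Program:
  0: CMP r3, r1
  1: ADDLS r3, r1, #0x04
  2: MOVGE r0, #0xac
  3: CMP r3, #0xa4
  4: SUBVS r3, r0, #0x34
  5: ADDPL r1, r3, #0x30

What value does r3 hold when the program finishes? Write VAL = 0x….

VAL = 0x6b

[0] flags=1000 → (cmp)
[1] flags=1000 LS?T → r3=0x6c
[2] flags=1000 GE?F → skip
[3] flags=1001 → (cmp)
[4] flags=1001 VS?T → r3=0x6b
[5] flags=1001 PL?F → skip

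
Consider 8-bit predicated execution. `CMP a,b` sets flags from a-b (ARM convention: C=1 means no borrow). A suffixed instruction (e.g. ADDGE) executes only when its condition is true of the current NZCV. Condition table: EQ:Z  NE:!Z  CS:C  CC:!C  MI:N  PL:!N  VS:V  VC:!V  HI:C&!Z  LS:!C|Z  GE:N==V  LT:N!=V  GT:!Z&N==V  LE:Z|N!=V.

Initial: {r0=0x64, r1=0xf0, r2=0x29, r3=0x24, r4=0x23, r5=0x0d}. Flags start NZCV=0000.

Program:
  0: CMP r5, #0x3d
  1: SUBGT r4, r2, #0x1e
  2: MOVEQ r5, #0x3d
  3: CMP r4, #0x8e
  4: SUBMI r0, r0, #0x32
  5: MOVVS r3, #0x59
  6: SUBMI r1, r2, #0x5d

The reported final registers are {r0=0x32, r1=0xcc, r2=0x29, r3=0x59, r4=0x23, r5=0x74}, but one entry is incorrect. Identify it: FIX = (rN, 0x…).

FIX = (r5, 0x0d)

[0] flags=1000 → (cmp)
[1] flags=1000 GT?F → skip
[2] flags=1000 EQ?F → skip
[3] flags=1001 → (cmp)
[4] flags=1001 MI?T → r0=0x32
[5] flags=1001 VS?T → r3=0x59
[6] flags=1001 MI?T → r1=0xcc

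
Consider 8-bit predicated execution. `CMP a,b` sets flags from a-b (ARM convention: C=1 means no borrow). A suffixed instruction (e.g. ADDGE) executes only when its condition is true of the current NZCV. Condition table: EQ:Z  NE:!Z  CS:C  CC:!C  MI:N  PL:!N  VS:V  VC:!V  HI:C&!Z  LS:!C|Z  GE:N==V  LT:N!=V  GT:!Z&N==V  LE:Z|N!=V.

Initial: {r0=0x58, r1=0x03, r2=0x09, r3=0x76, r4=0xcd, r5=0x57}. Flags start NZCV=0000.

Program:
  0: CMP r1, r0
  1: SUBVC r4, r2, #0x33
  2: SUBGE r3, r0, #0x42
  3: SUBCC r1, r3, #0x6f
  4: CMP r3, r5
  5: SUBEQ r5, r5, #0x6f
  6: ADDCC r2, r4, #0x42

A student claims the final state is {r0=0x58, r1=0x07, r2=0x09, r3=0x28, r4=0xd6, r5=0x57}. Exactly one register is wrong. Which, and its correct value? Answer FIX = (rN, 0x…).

FIX = (r3, 0x76)

[0] flags=1000 → (cmp)
[1] flags=1000 VC?T → r4=0xd6
[2] flags=1000 GE?F → skip
[3] flags=1000 CC?T → r1=0x07
[4] flags=0010 → (cmp)
[5] flags=0010 EQ?F → skip
[6] flags=0010 CC?F → skip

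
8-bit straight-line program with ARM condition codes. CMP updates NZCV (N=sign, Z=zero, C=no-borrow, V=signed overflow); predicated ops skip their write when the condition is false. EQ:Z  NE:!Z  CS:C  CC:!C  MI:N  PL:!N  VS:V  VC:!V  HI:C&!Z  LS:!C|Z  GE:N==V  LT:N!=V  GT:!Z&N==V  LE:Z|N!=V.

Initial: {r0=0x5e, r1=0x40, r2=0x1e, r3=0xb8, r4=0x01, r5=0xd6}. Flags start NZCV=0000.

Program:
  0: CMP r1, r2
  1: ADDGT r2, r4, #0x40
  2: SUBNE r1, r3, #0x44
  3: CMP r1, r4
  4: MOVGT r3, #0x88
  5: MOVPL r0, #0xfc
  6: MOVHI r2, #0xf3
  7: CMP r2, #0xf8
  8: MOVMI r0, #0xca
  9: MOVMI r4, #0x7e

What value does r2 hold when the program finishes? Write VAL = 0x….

0: ✓ CMP  NZCV=0010
1: ✓ ADDGT  r2←0x41
2: ✓ SUBNE  r1←0x74
3: ✓ CMP  NZCV=0010
4: ✓ MOVGT  r3←0x88
5: ✓ MOVPL  r0←0xfc
6: ✓ MOVHI  r2←0xf3
7: ✓ CMP  NZCV=1000
8: ✓ MOVMI  r0←0xca
9: ✓ MOVMI  r4←0x7e

VAL = 0xf3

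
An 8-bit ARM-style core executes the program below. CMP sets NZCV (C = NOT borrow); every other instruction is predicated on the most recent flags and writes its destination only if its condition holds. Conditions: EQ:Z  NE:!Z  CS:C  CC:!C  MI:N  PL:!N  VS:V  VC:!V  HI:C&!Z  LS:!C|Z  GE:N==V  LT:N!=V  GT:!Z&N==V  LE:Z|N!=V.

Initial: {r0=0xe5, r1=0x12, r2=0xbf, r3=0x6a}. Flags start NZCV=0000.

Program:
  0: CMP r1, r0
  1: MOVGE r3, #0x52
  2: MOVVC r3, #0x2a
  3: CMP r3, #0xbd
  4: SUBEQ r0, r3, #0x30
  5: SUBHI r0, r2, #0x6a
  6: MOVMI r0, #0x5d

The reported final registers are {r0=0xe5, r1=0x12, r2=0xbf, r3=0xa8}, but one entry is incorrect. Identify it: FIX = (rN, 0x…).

FIX = (r3, 0x2a)

[0] flags=0000 → (cmp)
[1] flags=0000 GE?T → r3=0x52
[2] flags=0000 VC?T → r3=0x2a
[3] flags=0000 → (cmp)
[4] flags=0000 EQ?F → skip
[5] flags=0000 HI?F → skip
[6] flags=0000 MI?F → skip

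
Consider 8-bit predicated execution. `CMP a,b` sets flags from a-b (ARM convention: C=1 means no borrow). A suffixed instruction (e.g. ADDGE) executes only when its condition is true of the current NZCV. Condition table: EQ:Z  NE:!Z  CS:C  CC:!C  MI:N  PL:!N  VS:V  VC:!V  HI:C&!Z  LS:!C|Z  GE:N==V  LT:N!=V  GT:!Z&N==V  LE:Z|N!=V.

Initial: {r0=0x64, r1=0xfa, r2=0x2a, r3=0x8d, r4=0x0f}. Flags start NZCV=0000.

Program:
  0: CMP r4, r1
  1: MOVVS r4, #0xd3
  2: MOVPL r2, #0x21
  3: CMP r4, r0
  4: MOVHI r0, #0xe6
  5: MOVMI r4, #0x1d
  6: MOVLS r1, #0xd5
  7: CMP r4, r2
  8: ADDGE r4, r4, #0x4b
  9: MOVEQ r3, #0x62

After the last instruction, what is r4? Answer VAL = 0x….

VAL = 0x1d

[0] flags=0000 → (cmp)
[1] flags=0000 VS?F → skip
[2] flags=0000 PL?T → r2=0x21
[3] flags=1000 → (cmp)
[4] flags=1000 HI?F → skip
[5] flags=1000 MI?T → r4=0x1d
[6] flags=1000 LS?T → r1=0xd5
[7] flags=1000 → (cmp)
[8] flags=1000 GE?F → skip
[9] flags=1000 EQ?F → skip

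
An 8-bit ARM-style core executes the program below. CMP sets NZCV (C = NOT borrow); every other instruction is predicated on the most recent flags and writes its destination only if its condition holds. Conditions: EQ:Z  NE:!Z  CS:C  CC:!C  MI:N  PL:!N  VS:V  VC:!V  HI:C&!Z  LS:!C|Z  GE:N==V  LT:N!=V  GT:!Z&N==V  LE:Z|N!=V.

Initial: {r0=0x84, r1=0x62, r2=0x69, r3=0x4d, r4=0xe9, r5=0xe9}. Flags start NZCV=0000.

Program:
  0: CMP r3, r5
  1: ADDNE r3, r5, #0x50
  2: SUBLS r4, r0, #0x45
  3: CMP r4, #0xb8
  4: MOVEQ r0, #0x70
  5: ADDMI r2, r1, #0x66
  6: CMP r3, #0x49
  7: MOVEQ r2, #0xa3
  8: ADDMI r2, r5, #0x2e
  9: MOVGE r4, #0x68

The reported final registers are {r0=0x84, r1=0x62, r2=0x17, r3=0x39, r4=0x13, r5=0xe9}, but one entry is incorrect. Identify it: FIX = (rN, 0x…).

FIX = (r4, 0x3f)

[0] flags=0000 → (cmp)
[1] flags=0000 NE?T → r3=0x39
[2] flags=0000 LS?T → r4=0x3f
[3] flags=1001 → (cmp)
[4] flags=1001 EQ?F → skip
[5] flags=1001 MI?T → r2=0xc8
[6] flags=1000 → (cmp)
[7] flags=1000 EQ?F → skip
[8] flags=1000 MI?T → r2=0x17
[9] flags=1000 GE?F → skip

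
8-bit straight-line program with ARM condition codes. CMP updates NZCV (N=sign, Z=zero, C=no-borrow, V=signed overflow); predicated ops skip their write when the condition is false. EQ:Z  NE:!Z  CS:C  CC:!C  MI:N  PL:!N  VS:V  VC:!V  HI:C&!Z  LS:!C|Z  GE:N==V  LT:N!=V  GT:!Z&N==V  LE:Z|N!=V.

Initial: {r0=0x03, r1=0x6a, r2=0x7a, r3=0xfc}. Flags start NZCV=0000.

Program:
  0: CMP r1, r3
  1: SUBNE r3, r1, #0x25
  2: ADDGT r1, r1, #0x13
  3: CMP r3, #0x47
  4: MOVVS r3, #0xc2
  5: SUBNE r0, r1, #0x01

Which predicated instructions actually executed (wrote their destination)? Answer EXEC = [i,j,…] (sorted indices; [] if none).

[0] flags=0000 → (cmp)
[1] flags=0000 NE?T → r3=0x45
[2] flags=0000 GT?T → r1=0x7d
[3] flags=1000 → (cmp)
[4] flags=1000 VS?F → skip
[5] flags=1000 NE?T → r0=0x7c

EXEC = [1,2,5]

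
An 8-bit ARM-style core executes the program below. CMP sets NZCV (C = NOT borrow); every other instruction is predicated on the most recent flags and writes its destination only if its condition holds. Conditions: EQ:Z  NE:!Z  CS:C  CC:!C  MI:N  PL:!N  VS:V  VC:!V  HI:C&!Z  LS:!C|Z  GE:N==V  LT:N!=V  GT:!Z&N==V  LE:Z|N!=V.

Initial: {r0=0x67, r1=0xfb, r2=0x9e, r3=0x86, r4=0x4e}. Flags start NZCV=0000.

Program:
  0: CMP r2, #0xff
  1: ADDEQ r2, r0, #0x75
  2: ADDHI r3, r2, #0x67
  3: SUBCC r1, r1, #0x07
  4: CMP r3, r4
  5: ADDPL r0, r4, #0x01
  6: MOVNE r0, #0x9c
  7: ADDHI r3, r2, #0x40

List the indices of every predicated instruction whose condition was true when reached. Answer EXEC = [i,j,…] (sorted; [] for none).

0: ✓ CMP  NZCV=1000
1: · ADDEQ
2: · ADDHI
3: ✓ SUBCC  r1←0xf4
4: ✓ CMP  NZCV=0011
5: ✓ ADDPL  r0←0x4f
6: ✓ MOVNE  r0←0x9c
7: ✓ ADDHI  r3←0xde

EXEC = [3,5,6,7]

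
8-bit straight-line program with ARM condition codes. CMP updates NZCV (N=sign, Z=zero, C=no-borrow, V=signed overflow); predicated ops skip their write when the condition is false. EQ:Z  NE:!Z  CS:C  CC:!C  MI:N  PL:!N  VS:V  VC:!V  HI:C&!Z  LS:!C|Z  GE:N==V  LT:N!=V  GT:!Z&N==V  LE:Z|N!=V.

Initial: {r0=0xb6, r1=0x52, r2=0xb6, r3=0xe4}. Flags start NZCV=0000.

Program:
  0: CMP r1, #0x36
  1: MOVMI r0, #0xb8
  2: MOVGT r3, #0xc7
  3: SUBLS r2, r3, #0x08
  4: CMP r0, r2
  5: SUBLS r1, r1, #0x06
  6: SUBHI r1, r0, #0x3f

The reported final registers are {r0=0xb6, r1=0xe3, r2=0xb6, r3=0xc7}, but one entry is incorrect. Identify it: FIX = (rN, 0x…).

FIX = (r1, 0x4c)

0: ✓ CMP  NZCV=0010
1: · MOVMI
2: ✓ MOVGT  r3←0xc7
3: · SUBLS
4: ✓ CMP  NZCV=0110
5: ✓ SUBLS  r1←0x4c
6: · SUBHI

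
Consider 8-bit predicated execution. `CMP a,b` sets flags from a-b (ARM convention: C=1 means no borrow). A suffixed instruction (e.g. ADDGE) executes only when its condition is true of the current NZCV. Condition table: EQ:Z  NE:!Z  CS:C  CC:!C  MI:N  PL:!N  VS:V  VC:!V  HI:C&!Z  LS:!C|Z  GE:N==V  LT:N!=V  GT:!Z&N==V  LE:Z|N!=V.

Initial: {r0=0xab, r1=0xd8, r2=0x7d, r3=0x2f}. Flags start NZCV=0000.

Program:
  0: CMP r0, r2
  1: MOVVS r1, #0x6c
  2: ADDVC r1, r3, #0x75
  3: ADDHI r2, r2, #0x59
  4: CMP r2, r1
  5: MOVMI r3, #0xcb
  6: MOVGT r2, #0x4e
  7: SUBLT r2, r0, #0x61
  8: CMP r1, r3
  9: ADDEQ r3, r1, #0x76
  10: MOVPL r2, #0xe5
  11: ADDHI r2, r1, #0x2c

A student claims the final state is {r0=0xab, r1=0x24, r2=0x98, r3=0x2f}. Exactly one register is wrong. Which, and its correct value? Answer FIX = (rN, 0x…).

0: ✓ CMP  NZCV=0011
1: ✓ MOVVS  r1←0x6c
2: · ADDVC
3: ✓ ADDHI  r2←0xd6
4: ✓ CMP  NZCV=0011
5: · MOVMI
6: · MOVGT
7: ✓ SUBLT  r2←0x4a
8: ✓ CMP  NZCV=0010
9: · ADDEQ
10: ✓ MOVPL  r2←0xe5
11: ✓ ADDHI  r2←0x98

FIX = (r1, 0x6c)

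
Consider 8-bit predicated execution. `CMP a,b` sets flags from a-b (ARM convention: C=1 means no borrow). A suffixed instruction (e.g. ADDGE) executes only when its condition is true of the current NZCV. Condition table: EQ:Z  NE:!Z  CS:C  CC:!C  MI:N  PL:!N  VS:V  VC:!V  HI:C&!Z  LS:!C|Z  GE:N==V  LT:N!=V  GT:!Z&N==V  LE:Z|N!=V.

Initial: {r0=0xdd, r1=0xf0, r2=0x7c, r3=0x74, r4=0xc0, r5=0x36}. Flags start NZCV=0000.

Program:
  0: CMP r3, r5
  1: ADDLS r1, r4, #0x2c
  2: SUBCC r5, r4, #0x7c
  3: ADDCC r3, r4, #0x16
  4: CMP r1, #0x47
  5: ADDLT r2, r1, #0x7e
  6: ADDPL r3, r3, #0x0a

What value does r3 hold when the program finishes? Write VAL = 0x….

VAL = 0x74

[0] flags=0010 → (cmp)
[1] flags=0010 LS?F → skip
[2] flags=0010 CC?F → skip
[3] flags=0010 CC?F → skip
[4] flags=1010 → (cmp)
[5] flags=1010 LT?T → r2=0x6e
[6] flags=1010 PL?F → skip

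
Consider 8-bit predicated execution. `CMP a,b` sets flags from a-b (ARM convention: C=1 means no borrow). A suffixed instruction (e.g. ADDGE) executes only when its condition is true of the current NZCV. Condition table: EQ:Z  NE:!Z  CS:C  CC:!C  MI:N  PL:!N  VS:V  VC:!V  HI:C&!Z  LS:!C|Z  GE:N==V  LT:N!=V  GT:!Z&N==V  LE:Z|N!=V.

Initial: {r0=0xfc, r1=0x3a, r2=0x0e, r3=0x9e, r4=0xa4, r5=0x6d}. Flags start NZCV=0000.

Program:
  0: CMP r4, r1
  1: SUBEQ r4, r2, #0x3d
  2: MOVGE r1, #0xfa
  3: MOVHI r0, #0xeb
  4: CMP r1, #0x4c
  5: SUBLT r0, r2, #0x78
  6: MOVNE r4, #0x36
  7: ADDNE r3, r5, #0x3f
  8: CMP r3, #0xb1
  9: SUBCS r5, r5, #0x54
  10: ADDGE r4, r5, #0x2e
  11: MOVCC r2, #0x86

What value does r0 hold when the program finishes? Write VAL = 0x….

[0] flags=0011 → (cmp)
[1] flags=0011 EQ?F → skip
[2] flags=0011 GE?F → skip
[3] flags=0011 HI?T → r0=0xeb
[4] flags=1000 → (cmp)
[5] flags=1000 LT?T → r0=0x96
[6] flags=1000 NE?T → r4=0x36
[7] flags=1000 NE?T → r3=0xac
[8] flags=1000 → (cmp)
[9] flags=1000 CS?F → skip
[10] flags=1000 GE?F → skip
[11] flags=1000 CC?T → r2=0x86

VAL = 0x96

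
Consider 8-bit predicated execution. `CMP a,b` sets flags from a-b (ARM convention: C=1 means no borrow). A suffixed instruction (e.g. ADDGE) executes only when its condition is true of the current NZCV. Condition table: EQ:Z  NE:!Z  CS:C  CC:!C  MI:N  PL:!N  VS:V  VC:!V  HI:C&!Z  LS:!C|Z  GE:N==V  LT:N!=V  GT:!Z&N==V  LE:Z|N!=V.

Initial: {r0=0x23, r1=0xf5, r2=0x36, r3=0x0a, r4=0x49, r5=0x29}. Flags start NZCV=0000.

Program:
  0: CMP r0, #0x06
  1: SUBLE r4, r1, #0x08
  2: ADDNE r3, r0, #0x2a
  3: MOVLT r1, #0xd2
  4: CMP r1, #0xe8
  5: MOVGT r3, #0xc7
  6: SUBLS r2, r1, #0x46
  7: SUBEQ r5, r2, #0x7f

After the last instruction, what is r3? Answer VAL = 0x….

[0] flags=0010 → (cmp)
[1] flags=0010 LE?F → skip
[2] flags=0010 NE?T → r3=0x4d
[3] flags=0010 LT?F → skip
[4] flags=0010 → (cmp)
[5] flags=0010 GT?T → r3=0xc7
[6] flags=0010 LS?F → skip
[7] flags=0010 EQ?F → skip

VAL = 0xc7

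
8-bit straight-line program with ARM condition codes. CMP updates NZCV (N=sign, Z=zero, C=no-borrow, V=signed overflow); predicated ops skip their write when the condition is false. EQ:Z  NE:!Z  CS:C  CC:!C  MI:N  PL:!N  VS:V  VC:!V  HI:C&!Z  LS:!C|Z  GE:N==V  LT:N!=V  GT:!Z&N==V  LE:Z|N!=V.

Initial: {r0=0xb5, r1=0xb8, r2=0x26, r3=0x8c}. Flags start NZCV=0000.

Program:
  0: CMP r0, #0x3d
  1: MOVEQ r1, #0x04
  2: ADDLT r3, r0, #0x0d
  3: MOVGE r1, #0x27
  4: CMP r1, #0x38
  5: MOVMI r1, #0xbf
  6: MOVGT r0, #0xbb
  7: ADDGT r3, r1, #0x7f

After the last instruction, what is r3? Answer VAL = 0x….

0: ✓ CMP  NZCV=0011
1: · MOVEQ
2: ✓ ADDLT  r3←0xc2
3: · MOVGE
4: ✓ CMP  NZCV=1010
5: ✓ MOVMI  r1←0xbf
6: · MOVGT
7: · ADDGT

VAL = 0xc2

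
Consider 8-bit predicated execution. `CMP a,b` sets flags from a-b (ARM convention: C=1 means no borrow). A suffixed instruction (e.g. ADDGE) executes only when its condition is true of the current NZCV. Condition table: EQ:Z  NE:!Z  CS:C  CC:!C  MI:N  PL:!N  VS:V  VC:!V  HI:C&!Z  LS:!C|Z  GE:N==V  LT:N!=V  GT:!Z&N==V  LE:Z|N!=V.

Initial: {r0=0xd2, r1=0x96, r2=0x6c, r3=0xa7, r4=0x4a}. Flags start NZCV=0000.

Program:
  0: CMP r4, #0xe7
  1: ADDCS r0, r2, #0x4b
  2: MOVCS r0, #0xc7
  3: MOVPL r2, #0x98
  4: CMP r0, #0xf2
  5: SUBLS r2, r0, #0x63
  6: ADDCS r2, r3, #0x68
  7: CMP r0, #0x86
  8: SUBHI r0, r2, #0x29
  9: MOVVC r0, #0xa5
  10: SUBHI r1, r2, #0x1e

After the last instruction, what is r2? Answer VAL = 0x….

VAL = 0x6f

0: ✓ CMP  NZCV=0000
1: · ADDCS
2: · MOVCS
3: ✓ MOVPL  r2←0x98
4: ✓ CMP  NZCV=1000
5: ✓ SUBLS  r2←0x6f
6: · ADDCS
7: ✓ CMP  NZCV=0010
8: ✓ SUBHI  r0←0x46
9: ✓ MOVVC  r0←0xa5
10: ✓ SUBHI  r1←0x51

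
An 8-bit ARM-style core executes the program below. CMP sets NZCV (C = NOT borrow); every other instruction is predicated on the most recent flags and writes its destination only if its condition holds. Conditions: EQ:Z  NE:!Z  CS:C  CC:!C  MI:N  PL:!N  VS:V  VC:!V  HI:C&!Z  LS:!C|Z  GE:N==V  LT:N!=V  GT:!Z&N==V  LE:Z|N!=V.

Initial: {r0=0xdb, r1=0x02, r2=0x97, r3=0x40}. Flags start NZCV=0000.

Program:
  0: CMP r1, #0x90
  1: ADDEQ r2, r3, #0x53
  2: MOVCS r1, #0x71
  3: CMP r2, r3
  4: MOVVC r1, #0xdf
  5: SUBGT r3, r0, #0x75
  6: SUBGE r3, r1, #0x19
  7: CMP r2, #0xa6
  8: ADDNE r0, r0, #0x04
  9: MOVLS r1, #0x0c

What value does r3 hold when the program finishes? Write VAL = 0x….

VAL = 0x40

0: ✓ CMP  NZCV=0000
1: · ADDEQ
2: · MOVCS
3: ✓ CMP  NZCV=0011
4: · MOVVC
5: · SUBGT
6: · SUBGE
7: ✓ CMP  NZCV=1000
8: ✓ ADDNE  r0←0xdf
9: ✓ MOVLS  r1←0x0c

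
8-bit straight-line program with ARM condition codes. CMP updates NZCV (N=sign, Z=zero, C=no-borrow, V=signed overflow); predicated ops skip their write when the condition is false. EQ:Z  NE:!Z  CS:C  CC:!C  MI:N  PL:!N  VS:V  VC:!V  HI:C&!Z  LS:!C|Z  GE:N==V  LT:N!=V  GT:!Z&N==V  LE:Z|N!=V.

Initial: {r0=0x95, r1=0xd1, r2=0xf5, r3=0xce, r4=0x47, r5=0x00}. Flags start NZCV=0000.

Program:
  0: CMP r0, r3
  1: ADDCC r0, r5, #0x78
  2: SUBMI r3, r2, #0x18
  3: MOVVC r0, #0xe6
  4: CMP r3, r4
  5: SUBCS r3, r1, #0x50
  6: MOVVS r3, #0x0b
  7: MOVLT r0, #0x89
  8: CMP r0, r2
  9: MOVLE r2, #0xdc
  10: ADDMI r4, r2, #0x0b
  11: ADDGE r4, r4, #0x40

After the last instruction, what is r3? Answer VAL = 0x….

VAL = 0x81

[0] flags=1000 → (cmp)
[1] flags=1000 CC?T → r0=0x78
[2] flags=1000 MI?T → r3=0xdd
[3] flags=1000 VC?T → r0=0xe6
[4] flags=1010 → (cmp)
[5] flags=1010 CS?T → r3=0x81
[6] flags=1010 VS?F → skip
[7] flags=1010 LT?T → r0=0x89
[8] flags=1000 → (cmp)
[9] flags=1000 LE?T → r2=0xdc
[10] flags=1000 MI?T → r4=0xe7
[11] flags=1000 GE?F → skip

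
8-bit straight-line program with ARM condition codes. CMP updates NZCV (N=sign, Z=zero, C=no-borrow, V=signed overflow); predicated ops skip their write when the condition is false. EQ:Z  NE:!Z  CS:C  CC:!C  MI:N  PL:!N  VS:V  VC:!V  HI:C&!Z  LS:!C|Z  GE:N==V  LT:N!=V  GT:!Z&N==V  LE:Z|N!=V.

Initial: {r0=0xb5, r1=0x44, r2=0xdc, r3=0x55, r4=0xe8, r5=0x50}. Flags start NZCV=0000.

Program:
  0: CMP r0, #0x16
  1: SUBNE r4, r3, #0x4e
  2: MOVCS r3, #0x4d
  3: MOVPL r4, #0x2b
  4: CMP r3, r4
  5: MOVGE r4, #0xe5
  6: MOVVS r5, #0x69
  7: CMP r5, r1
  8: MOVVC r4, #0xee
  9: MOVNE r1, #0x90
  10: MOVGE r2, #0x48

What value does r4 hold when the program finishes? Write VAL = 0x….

VAL = 0xee

0: ✓ CMP  NZCV=1010
1: ✓ SUBNE  r4←0x07
2: ✓ MOVCS  r3←0x4d
3: · MOVPL
4: ✓ CMP  NZCV=0010
5: ✓ MOVGE  r4←0xe5
6: · MOVVS
7: ✓ CMP  NZCV=0010
8: ✓ MOVVC  r4←0xee
9: ✓ MOVNE  r1←0x90
10: ✓ MOVGE  r2←0x48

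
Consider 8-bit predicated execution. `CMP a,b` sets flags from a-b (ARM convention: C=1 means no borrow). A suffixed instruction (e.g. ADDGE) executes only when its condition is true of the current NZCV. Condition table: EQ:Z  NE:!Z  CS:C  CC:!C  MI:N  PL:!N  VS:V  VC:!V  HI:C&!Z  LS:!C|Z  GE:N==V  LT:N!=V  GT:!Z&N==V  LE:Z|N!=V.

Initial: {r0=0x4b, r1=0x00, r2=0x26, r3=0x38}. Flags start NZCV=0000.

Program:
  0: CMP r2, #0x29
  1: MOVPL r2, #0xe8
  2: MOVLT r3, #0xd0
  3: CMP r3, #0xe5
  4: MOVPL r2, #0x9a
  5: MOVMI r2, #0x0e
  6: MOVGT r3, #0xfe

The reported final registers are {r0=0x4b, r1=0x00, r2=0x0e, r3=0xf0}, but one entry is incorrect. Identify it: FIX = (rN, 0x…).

[0] flags=1000 → (cmp)
[1] flags=1000 PL?F → skip
[2] flags=1000 LT?T → r3=0xd0
[3] flags=1000 → (cmp)
[4] flags=1000 PL?F → skip
[5] flags=1000 MI?T → r2=0x0e
[6] flags=1000 GT?F → skip

FIX = (r3, 0xd0)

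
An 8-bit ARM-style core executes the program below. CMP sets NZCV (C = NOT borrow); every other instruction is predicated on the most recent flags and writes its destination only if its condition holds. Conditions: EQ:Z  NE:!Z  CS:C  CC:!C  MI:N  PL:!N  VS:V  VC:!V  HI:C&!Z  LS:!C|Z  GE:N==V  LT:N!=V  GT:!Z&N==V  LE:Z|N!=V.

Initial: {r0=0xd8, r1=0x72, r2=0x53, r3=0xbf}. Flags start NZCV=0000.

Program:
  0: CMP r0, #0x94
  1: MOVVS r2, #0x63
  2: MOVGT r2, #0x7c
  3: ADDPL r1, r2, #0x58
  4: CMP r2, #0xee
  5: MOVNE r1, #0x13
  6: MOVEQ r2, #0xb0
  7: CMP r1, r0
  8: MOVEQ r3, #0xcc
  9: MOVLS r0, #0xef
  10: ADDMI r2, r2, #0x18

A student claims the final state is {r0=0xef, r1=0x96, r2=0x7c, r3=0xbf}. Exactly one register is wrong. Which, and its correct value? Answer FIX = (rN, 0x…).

[0] flags=0010 → (cmp)
[1] flags=0010 VS?F → skip
[2] flags=0010 GT?T → r2=0x7c
[3] flags=0010 PL?T → r1=0xd4
[4] flags=1001 → (cmp)
[5] flags=1001 NE?T → r1=0x13
[6] flags=1001 EQ?F → skip
[7] flags=0000 → (cmp)
[8] flags=0000 EQ?F → skip
[9] flags=0000 LS?T → r0=0xef
[10] flags=0000 MI?F → skip

FIX = (r1, 0x13)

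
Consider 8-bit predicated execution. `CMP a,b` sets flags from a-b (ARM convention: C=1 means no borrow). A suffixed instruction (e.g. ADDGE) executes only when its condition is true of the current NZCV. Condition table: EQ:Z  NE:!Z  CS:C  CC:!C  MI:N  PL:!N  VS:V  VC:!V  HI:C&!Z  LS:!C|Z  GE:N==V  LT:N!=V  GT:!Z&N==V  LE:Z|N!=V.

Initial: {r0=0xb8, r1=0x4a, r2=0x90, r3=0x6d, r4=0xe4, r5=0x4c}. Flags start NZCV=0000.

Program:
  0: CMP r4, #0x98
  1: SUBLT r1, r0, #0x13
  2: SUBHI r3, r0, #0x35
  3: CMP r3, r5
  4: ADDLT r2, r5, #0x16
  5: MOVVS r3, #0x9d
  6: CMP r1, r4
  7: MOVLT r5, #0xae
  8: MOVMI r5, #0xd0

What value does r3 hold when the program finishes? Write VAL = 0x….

VAL = 0x9d

0: ✓ CMP  NZCV=0010
1: · SUBLT
2: ✓ SUBHI  r3←0x83
3: ✓ CMP  NZCV=0011
4: ✓ ADDLT  r2←0x62
5: ✓ MOVVS  r3←0x9d
6: ✓ CMP  NZCV=0000
7: · MOVLT
8: · MOVMI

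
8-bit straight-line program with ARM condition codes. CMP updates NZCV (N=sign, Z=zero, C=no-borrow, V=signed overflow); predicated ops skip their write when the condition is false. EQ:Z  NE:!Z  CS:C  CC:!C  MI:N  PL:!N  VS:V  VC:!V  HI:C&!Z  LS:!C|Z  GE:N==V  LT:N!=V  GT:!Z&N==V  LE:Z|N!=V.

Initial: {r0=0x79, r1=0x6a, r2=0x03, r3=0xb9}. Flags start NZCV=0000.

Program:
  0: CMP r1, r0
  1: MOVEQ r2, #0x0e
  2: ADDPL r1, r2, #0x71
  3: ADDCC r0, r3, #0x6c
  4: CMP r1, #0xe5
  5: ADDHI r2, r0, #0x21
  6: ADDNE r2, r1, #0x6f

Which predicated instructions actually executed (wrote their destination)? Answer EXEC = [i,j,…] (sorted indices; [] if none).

EXEC = [3,6]

[0] flags=1000 → (cmp)
[1] flags=1000 EQ?F → skip
[2] flags=1000 PL?F → skip
[3] flags=1000 CC?T → r0=0x25
[4] flags=1001 → (cmp)
[5] flags=1001 HI?F → skip
[6] flags=1001 NE?T → r2=0xd9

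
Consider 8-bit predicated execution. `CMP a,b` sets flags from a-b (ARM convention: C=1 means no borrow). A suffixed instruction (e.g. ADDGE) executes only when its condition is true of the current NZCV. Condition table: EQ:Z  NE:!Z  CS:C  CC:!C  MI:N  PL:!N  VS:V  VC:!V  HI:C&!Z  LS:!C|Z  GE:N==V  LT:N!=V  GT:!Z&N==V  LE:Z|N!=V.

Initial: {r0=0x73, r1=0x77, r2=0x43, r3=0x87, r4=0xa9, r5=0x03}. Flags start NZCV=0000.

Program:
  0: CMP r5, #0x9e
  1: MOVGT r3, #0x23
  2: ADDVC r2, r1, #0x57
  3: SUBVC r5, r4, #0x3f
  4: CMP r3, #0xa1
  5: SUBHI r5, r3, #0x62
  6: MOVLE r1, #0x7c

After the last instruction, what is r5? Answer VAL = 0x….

VAL = 0x6a

0: ✓ CMP  NZCV=0000
1: ✓ MOVGT  r3←0x23
2: ✓ ADDVC  r2←0xce
3: ✓ SUBVC  r5←0x6a
4: ✓ CMP  NZCV=1001
5: · SUBHI
6: · MOVLE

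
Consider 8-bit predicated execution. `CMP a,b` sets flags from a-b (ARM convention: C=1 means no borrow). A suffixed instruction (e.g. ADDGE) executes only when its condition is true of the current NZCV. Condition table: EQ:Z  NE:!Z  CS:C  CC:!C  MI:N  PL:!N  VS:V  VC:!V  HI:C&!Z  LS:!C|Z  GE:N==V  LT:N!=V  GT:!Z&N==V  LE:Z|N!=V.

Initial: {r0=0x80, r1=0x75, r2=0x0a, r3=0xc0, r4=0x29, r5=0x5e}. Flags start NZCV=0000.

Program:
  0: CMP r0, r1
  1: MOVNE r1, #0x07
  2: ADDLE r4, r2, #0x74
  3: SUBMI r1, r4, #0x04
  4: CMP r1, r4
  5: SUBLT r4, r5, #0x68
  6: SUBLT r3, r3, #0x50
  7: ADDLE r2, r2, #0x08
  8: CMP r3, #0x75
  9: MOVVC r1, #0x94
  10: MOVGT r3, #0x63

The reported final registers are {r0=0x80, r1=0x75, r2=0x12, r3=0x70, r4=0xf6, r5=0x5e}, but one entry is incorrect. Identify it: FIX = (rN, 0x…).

0: ✓ CMP  NZCV=0011
1: ✓ MOVNE  r1←0x07
2: ✓ ADDLE  r4←0x7e
3: · SUBMI
4: ✓ CMP  NZCV=1000
5: ✓ SUBLT  r4←0xf6
6: ✓ SUBLT  r3←0x70
7: ✓ ADDLE  r2←0x12
8: ✓ CMP  NZCV=1000
9: ✓ MOVVC  r1←0x94
10: · MOVGT

FIX = (r1, 0x94)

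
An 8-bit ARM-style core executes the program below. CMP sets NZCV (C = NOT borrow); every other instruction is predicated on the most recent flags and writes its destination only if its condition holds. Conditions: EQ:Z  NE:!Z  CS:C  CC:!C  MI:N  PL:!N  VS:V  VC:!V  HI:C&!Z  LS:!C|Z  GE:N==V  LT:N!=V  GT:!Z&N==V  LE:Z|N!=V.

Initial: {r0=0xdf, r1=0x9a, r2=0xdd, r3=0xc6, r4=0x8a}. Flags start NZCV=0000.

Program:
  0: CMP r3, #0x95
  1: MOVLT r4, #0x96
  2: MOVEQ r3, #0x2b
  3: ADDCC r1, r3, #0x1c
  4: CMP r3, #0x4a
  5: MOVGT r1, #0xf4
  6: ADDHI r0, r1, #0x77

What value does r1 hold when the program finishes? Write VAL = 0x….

VAL = 0x9a

0: ✓ CMP  NZCV=0010
1: · MOVLT
2: · MOVEQ
3: · ADDCC
4: ✓ CMP  NZCV=0011
5: · MOVGT
6: ✓ ADDHI  r0←0x11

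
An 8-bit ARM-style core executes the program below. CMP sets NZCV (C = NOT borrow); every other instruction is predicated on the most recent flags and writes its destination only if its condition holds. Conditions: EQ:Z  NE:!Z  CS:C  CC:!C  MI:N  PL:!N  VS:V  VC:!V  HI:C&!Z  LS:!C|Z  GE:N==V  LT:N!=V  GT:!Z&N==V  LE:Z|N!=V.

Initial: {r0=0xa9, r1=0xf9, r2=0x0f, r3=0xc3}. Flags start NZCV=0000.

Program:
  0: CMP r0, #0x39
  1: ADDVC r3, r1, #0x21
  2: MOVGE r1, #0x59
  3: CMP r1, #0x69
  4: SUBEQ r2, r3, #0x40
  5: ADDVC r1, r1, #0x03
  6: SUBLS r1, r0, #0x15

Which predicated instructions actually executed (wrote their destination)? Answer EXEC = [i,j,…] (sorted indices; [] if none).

EXEC = [5]

[0] flags=0011 → (cmp)
[1] flags=0011 VC?F → skip
[2] flags=0011 GE?F → skip
[3] flags=1010 → (cmp)
[4] flags=1010 EQ?F → skip
[5] flags=1010 VC?T → r1=0xfc
[6] flags=1010 LS?F → skip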